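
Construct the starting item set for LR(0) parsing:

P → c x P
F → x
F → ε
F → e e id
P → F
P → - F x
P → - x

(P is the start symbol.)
First, augment the grammar with P' → P
I₀ = CLOSURE({ [P' → . P] }):
  [P' → . P] has the dot before P: add [P → . c x P], [P → . F], [P → . - F x], [P → . - x]
  [P → . F] has the dot before F: add [F → . x], [F → .], [F → . e e id]
No further items can be added.

I₀ = { [F → . e e id], [F → . x], [F → .], [P → . - F x], [P → . - x], [P → . F], [P → . c x P], [P' → . P] }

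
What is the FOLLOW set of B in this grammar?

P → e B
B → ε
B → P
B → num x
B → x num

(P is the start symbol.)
{ $ }

To compute FOLLOW(B), find every occurrence of B on a right-hand side N → α B β: add FIRST(β) \ {ε}, and if β is empty or nullable also add FOLLOW(N). Iterate to a fixed point.

In P → e B: B is at the end, add FOLLOW(P)

The FOLLOW sets referred to above (computed the same way, to a fixed point):
  FOLLOW(P) = { $ }

Taking the union: FOLLOW(B) = { $ }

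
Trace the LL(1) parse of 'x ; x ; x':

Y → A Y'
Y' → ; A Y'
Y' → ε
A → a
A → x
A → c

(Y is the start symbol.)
LL(1) parsing maintains a stack (initially the start symbol over $) and the input. At each step: if the stack top is a terminal, match it against the current input token; if it is a non-terminal N, replace it with the RHS of M[N, lookahead] (the unique production whose predict set contains the lookahead).

Stack is shown with the top on the left.

Stack     Input        Action
-----------------------------
Y $       x ; x ; x $  output Y → A Y'
A Y' $    x ; x ; x $  output A → x
x Y' $    x ; x ; x $  match 'x'
Y' $      ; x ; x $    output Y' → ; A Y'
; A Y' $  ; x ; x $    match ';'
A Y' $    x ; x $      output A → x
x Y' $    x ; x $      match 'x'
Y' $      ; x $        output Y' → ; A Y'
; A Y' $  ; x $        match ';'
A Y' $    x $          output A → x
x Y' $    x $          match 'x'
Y' $      $            output Y' → ε
$         $            accept

The string is accepted.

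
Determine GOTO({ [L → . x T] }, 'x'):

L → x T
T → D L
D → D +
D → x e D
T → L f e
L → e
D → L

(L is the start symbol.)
GOTO(I, 'x') = CLOSURE({ [A → αX.β] : [A → α.Xβ] ∈ I, X = 'x' })

Items with dot before 'x', with the dot advanced:
  [L → . x T] → [L → x . T]
Closure of the advanced items:
  [L → x . T] has the dot before T: add [T → . D L], [T → . L f e]
  [T → . D L] has the dot before D: add [D → . D +], [D → . x e D], [D → . L]
  [T → . L f e] has the dot before L: add [L → . x T], [L → . e]

GOTO = { [D → . D +], [D → . L], [D → . x e D], [L → . e], [L → . x T], [L → x . T], [T → . D L], [T → . L f e] }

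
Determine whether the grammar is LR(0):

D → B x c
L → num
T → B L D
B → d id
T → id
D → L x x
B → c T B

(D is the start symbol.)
Yes, the grammar is LR(0)

A grammar is LR(0) if no state in the canonical LR(0) collection has:
  - both a shift item (dot before a terminal) and a complete item (shift-reduce conflict), or
  - two or more complete items (reduce-reduce conflict; the accept item [D' → D .] counts as a complete item here).

Augment with D' → D and build the canonical LR(0) collection (I0 = CLOSURE({[D' → . D]}), then GOTO on every symbol after a dot until no new states appear). It has 18 states:
  I0: { [B → . c T B], [B → . d id], [D → . B x c], [D → . L x x], [D' → . D], [L → . num] }  — shift
  I1: { [D → B . x c] }  — shift
  I2: { [D' → D .] }  — accept
  I3: { [D → L . x x] }  — shift
  I4: { [B → . c T B], [B → . d id], [B → c . T B], [T → . B L D], [T → . id] }  — shift
  I5: { [B → d . id] }  — shift
  I6: { [L → num .] }  — reduce
  I7: { [B → d id .] }  — reduce
  I8: { [L → . num], [T → B . L D] }  — shift
  I9: { [B → . c T B], [B → . d id], [B → c T . B] }  — shift
  I10: { [T → id .] }  — reduce
  I11: { [B → c T B .] }  — reduce
  I12: { [B → . c T B], [B → . d id], [D → . B x c], [D → . L x x], [L → . num], [T → B L . D] }  — shift
  I13: { [T → B L D .] }  — reduce
  I14: { [D → L x . x] }  — shift
  I15: { [D → L x x .] }  — reduce
  I16: { [D → B x . c] }  — shift
  I17: { [D → B x c .] }  — reduce

Every state is either a pure shift/goto state or contains exactly one complete item and nothing to shift — no conflicts. The grammar is LR(0).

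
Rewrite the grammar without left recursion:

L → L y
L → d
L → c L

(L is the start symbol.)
L → d L'
L → c L L'
L' → y L'
L' → ε

L is directly left-recursive. The standard transformation for
  A → A α₁ | ... | A α_m | β₁ | ... | β_n
is
  A  → β₁ A' | ... | β_n A'
  A' → α₁ A' | ... | α_m A' | ε

L → d becomes L → d L'
L → c L becomes L → c L L'
L → L y becomes L' → y L'
Add L' → ε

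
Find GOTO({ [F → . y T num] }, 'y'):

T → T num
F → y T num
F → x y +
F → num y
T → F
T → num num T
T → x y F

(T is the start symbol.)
GOTO(I, 'y') = CLOSURE({ [A → αX.β] : [A → α.Xβ] ∈ I, X = 'y' })

Items with dot before 'y', with the dot advanced:
  [F → . y T num] → [F → y . T num]
Closure of the advanced items:
  [F → y . T num] has the dot before T: add [T → . T num], [T → . F], [T → . num num T], [T → . x y F]
  [T → . F] has the dot before F: add [F → . y T num], [F → . x y +], [F → . num y]

GOTO = { [F → . num y], [F → . x y +], [F → . y T num], [F → y . T num], [T → . F], [T → . T num], [T → . num num T], [T → . x y F] }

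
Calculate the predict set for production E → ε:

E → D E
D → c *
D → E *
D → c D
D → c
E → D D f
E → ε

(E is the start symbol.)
PREDICT(E → ε) = (FIRST(RHS) \ {ε}) ∪ (FOLLOW(E) if ε ∈ FIRST(RHS), i.e. RHS ⇒* ε)
The right-hand side is ε (FIRST(ε) = { ε }), so the predict set is FOLLOW(E) = { $, '*' }
PREDICT(E → ε) = { $, '*' }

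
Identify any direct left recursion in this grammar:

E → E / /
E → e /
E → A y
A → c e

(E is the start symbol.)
Direct left recursion occurs when N → N α for some non-terminal N (the right-hand side begins with the left-hand side itself).

E → E / /: LEFT RECURSIVE (starts with E)
E → e /: starts with e
E → A y: starts with A
A → c e: starts with c

The grammar has direct left recursion on: E.

Answer: Yes, E is left-recursive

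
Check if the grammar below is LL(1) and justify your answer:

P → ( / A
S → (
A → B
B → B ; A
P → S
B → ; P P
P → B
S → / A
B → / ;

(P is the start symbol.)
No. Predict set conflict for P: { '(' }

A grammar is LL(1) if for each non-terminal N with multiple productions, the predict sets of those productions are pairwise disjoint, where PREDICT(N → α) = (FIRST(α) \ {ε}) ∪ (FOLLOW(N) if α ⇒* ε).

Relevant sets:
  FIRST(S) = { '(', '/' }
  FIRST(B) = { '/', ';' }

For P:
  PREDICT(P → '(' '/' A) = { '(' }
  PREDICT(P → S) = { '(', '/' }
  PREDICT(P → B) = { '/', ';' }
For S:
  PREDICT(S → '(') = { '(' }
  PREDICT(S → '/' A) = { '/' }
For B:
  PREDICT(B → B ';' A) = { '/', ';' }
  PREDICT(B → ';' P P) = { ';' }
  PREDICT(B → '/' ';') = { '/' }
A has a single production, so nothing to check there.

Conflict found: Predict set conflict for P: { '(' }
The grammar is NOT LL(1).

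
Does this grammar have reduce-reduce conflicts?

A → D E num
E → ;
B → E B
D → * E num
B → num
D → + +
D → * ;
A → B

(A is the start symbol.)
Yes — I13: [D → * ; .] vs [E → ; .]

A reduce-reduce conflict occurs when an LR(0) state has two complete items [A → α .] and [B → β .] — both call for a reduction, and with no lookahead the parser cannot choose between them.

Augment with A' → A and build the canonical LR(0) collection (I0 = CLOSURE({[A' → . A]}), then GOTO on every symbol after a dot until no new states appear). It has 16 states:
  I0: { [A → . B], [A → . D E num], [A' → . A], [B → . E B], [B → . num], [D → . * ;], [D → . * E num], [D → . + +], [E → . ;] }  — shift
  I1: { [D → * . ;], [D → * . E num], [E → . ;] }  — shift
  I2: { [D → + . +] }  — shift
  I3: { [E → ; .] }  — reduce
  I4: { [A' → A .] }  — accept
  I5: { [A → B .] }  — reduce
  I6: { [A → D . E num], [E → . ;] }  — shift
  I7: { [B → . E B], [B → . num], [B → E . B], [E → . ;] }  — shift
  I8: { [B → num .] }  — reduce
  I9: { [B → E B .] }  — reduce
  I10: { [A → D E . num] }  — shift
  I11: { [A → D E num .] }  — reduce
  I12: { [D → + + .] }  — reduce
  I13: { [D → * ; .], [E → ; .] }  — 2 reduces
  I14: { [D → * E . num] }  — shift
  I15: { [D → * E num .] }  — reduce

I13 contains complete items [D → * ; .], [E → ; .] — reduce-reduce conflict.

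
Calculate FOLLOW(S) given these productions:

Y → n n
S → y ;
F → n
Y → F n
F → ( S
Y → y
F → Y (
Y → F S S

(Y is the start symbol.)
{ $, '(', 'n', 'y' }

To compute FOLLOW(S), find every occurrence of S on a right-hand side N → α S β: add FIRST(β) \ {ε}, and if β is empty or nullable also add FOLLOW(N). Iterate to a fixed point.

In F → ( S: S is at the end, add FOLLOW(F)
In Y → F S S: S is followed by S, add FIRST(S) \ {ε} = { 'y' }
In Y → F S S: S is at the end, add FOLLOW(Y)

The FOLLOW sets referred to above (computed the same way, to a fixed point):
  FOLLOW(F) = { 'n', 'y' }
  FOLLOW(Y) = { $, '(' }

Taking the union: FOLLOW(S) = { $, '(', 'n', 'y' }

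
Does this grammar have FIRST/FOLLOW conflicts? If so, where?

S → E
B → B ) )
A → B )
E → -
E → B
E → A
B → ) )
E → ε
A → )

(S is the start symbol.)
A FIRST/FOLLOW conflict occurs when a non-terminal N has a nullable alternative N → β (β ⇒* ε) and another alternative N → α with FIRST(α) ∩ FOLLOW(N) ≠ ∅: on such a lookahead the parser cannot decide between expanding α and letting N vanish via β.

Nullable non-terminals: E, S.
FIRST sets used below: FIRST(B) = { ')' }, FIRST(A) = { ')' }

E: nullable alternative(s) E → ε; FOLLOW(E) = { $ }
  E → -: FIRST \ {ε} = { '-' } — disjoint from FOLLOW(E)
  E → B: FIRST \ {ε} = { ')' } — disjoint from FOLLOW(E)
  E → A: FIRST \ {ε} = { ')' } — disjoint from FOLLOW(E)
  E → ε: FIRST \ {ε} = { } — this is the only nullable alternative, skip
S has a nullable alternative but only one production, so nothing to check.

A, B have no nullable alternative, so no FIRST/FOLLOW check is needed there.

No FIRST/FOLLOW conflicts found.

Answer: No FIRST/FOLLOW conflicts.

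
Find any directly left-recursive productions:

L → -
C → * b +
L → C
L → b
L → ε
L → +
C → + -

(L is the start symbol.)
No direct left recursion

Direct left recursion occurs when N → N α for some non-terminal N (the right-hand side begins with the left-hand side itself).

L → -: starts with '-'
C → * b +: starts with '*'
L → C: starts with C
L → b: starts with b
L → ε: starts with ε
L → +: starts with '+'
C → + -: starts with '+'

No direct left recursion found.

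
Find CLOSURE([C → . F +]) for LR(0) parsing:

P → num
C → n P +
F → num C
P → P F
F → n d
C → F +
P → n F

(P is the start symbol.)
Start with: [C → . F +]
  [C → . F +] has the dot before F: add [F → . num C], [F → . n d]
No further items can be added.

CLOSURE = { [C → . F +], [F → . n d], [F → . num C] }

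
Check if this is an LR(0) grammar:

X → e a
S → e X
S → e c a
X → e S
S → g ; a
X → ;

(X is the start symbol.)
Augment with X' → X and build the canonical LR(0) collection (I0 = CLOSURE({[X' → . X]}), then GOTO on every symbol after a dot until no new states appear). It has 13 states:
  I0: { [X → . ;], [X → . e S], [X → . e a], [X' → . X] }  — shift
  I1: { [X → ; .] }  — reduce
  I2: { [X' → X .] }  — accept
  I3: { [S → . e X], [S → . e c a], [S → . g ; a], [X → e . S], [X → e . a] }  — shift
  I4: { [X → e S .] }  — reduce
  I5: { [X → e a .] }  — reduce
  I6: { [S → e . X], [S → e . c a], [X → . ;], [X → . e S], [X → . e a] }  — shift
  I7: { [S → g . ; a] }  — shift
  I8: { [S → g ; . a] }  — shift
  I9: { [S → g ; a .] }  — reduce
  I10: { [S → e X .] }  — reduce
  I11: { [S → e c . a] }  — shift
  I12: { [S → e c a .] }  — reduce

Every state is either a pure shift/goto state or contains exactly one complete item and nothing to shift — no conflicts. The grammar is LR(0).

Answer: Yes, the grammar is LR(0)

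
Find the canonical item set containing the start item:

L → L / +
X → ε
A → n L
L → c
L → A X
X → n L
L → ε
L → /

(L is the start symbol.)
First, augment the grammar with L' → L
I₀ = CLOSURE({ [L' → . L] }):
  [L' → . L] has the dot before L: add [L → . L / +], [L → . c], [L → . A X], [L → .], [L → . /]
  [L → . A X] has the dot before A: add [A → . n L]
No further items can be added.

I₀ = { [A → . n L], [L → . /], [L → . A X], [L → . L / +], [L → . c], [L → .], [L' → . L] }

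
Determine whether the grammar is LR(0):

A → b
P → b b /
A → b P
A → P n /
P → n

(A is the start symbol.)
No. Shift-reduce conflict between [A → b .] and [P → . b b /]

Augment with A' → A and build the canonical LR(0) collection (I0 = CLOSURE({[A' → . A]}), then GOTO on every symbol after a dot until no new states appear). It has 11 states:
  I0: { [A → . P n /], [A → . b P], [A → . b], [A' → . A], [P → . b b /], [P → . n] }  — shift
  I1: { [A' → A .] }  — accept
  I2: { [A → P . n /] }  — shift
  I3: { [A → b . P], [A → b .], [P → . b b /], [P → . n], [P → b . b /] }  — shift, reduce
  I4: { [P → n .] }  — reduce
  I5: { [A → b P .] }  — reduce
  I6: { [P → b . b /], [P → b b . /] }  — shift
  I7: { [P → b b / .] }  — reduce
  I8: { [P → b b . /] }  — shift
  I9: { [A → P n . /] }  — shift
  I10: { [A → P n / .] }  — reduce

Conflict in state I3:
  Shift-reduce conflict between [A → b .] and [P → . b b /]
So the grammar is NOT LR(0).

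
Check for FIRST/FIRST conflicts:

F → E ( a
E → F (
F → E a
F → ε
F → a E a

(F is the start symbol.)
Yes. F → E '(' a / F → E a on { '(', 'a' }; F → E '(' a / F → a E a on { 'a' }; F → E a / F → a E a on { 'a' }

FIRST sets of the non-terminals at (or reachable through a nullable prefix from) the front of some alternative:
  FIRST(E) = { '(', 'a' }

Productions for F:
  F → E ( a: FIRST = { '(', 'a' }
  F → E a: FIRST = { '(', 'a' }
  F → ε: FIRST = { ε }
  F → a E a: FIRST = { 'a' }
E has only one production, so no FIRST/FIRST conflict is possible there.

Conflict for F: F → E ( a and F → E a
  Overlap: { '(', 'a' }
Conflict for F: F → E ( a and F → a E a
  Overlap: { 'a' }
Conflict for F: F → E a and F → a E a
  Overlap: { 'a' }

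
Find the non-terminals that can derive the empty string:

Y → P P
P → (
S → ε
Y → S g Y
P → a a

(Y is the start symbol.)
{ 'S' }

A non-terminal is nullable if it can derive ε (the empty string): either it has an ε-production, or it has a production whose right-hand side consists entirely of nullable non-terminals.

ε-productions: S → ε
So S is immediately nullable.
No further non-terminal can be added: every production for the remaining non-terminals contains a terminal or a non-nullable non-terminal.
Nullable = { 'S' }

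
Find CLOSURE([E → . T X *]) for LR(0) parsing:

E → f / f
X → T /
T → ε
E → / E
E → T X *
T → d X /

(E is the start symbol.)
{ [E → . T X *], [T → . d X /], [T → .] }

To compute CLOSURE, for each item [A → α.Bβ] where B is a non-terminal, add [B → .γ] for all productions B → γ; repeat for the newly added items until nothing changes.

Start with: [E → . T X *]
  [E → . T X *] has the dot before T: add [T → .], [T → . d X /]
No further items can be added.

CLOSURE = { [E → . T X *], [T → . d X /], [T → .] }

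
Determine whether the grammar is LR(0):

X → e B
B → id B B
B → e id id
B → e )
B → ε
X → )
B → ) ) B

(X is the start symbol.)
No. Shift-reduce conflict between [B → .] and [B → . ) ) B]

Augment with X' → X and build the canonical LR(0) collection (I0 = CLOSURE({[X' → . X]}), then GOTO on every symbol after a dot until no new states appear). It has 15 states:
  I0: { [X → . )], [X → . e B], [X' → . X] }  — shift
  I1: { [X → ) .] }  — reduce
  I2: { [X' → X .] }  — accept
  I3: { [B → . ) ) B], [B → . e )], [B → . e id id], [B → . id B B], [B → .], [X → e . B] }  — shift, reduce
  I4: { [B → ) . ) B] }  — shift
  I5: { [X → e B .] }  — reduce
  I6: { [B → e . )], [B → e . id id] }  — shift
  I7: { [B → . ) ) B], [B → . e )], [B → . e id id], [B → . id B B], [B → .], [B → id . B B] }  — shift, reduce
  I8: { [B → . ) ) B], [B → . e )], [B → . e id id], [B → . id B B], [B → .], [B → id B . B] }  — shift, reduce
  I9: { [B → id B B .] }  — reduce
  I10: { [B → e ) .] }  — reduce
  I11: { [B → e id . id] }  — shift
  I12: { [B → e id id .] }  — reduce
  I13: { [B → ) ) . B], [B → . ) ) B], [B → . e )], [B → . e id id], [B → . id B B], [B → .] }  — shift, reduce
  I14: { [B → ) ) B .] }  — reduce

Conflict in state I3:
  Shift-reduce conflict between [B → .] and [B → . ) ) B]
So the grammar is NOT LR(0).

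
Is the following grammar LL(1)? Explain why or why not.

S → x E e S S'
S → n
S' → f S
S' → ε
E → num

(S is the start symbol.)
A grammar is LL(1) if for each non-terminal N with multiple productions, the predict sets of those productions are pairwise disjoint, where PREDICT(N → α) = (FIRST(α) \ {ε}) ∪ (FOLLOW(N) if α ⇒* ε).

Relevant sets:
  FOLLOW(S') = { $, 'f' }

For S:
  PREDICT(S → x E e S S') = { 'x' }
  PREDICT(S → n) = { 'n' }
For S':
  PREDICT(S' → f S) = { 'f' }
  PREDICT(S' → ε) = { $, 'f' }
E has a single production, so nothing to check there.

Conflict found: Predict set conflict for S': { 'f' }
The grammar is NOT LL(1).

Answer: No. Predict set conflict for S': { 'f' }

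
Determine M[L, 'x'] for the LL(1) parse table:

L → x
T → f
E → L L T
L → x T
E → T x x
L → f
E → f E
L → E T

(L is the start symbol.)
L → x, L → x T, L → E T

To find M[L, 'x'], we find productions for L where 'x' is in the predict set (PREDICT(N → α) = (FIRST(α) \ {ε}) ∪ (FOLLOW(N) if α ⇒* ε)).

Relevant sets:
  FIRST(E) = { 'f', 'x' }

L → x: PREDICT = { 'x' }
  'x' is in predict set, so this production goes in M[L, 'x']
L → x T: PREDICT = { 'x' }
  'x' is in predict set, so this production goes in M[L, 'x']
L → f: PREDICT = { 'f' }
L → E T: PREDICT = { 'f', 'x' }
  'x' is in predict set, so this production goes in M[L, 'x']

M[L, 'x'] = L → x, L → x T, L → E T  (a multiply-defined cell — the grammar is not LL(1))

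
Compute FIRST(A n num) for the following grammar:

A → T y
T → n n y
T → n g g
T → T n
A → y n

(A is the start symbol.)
{ 'n', 'y' }

FIRST sets of the non-terminals involved (from the grammar, by fixed-point iteration):
  FIRST(A) = { 'n', 'y' }

To compute FIRST(A n num), process the symbols left to right:
Symbol A is a non-terminal. Add FIRST(A) \ {ε} = { 'n', 'y' }
A is not nullable (ε ∉ FIRST(A)), so stop here.
FIRST(A n num) = { 'n', 'y' }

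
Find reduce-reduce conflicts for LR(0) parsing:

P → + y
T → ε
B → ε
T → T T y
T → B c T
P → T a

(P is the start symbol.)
Augment with P' → P and build the canonical LR(0) collection (I0 = CLOSURE({[P' → . P]}), then GOTO on every symbol after a dot until no new states appear). It has 11 states:
  I0: { [B → .], [P → . + y], [P → . T a], [P' → . P], [T → . B c T], [T → . T T y], [T → .] }  — shift, 2 reduces
  I1: { [P → + . y] }  — shift
  I2: { [T → B . c T] }  — shift
  I3: { [P' → P .] }  — accept
  I4: { [B → .], [P → T . a], [T → . B c T], [T → . T T y], [T → .], [T → T . T y] }  — shift, 2 reduces
  I5: { [B → .], [T → . B c T], [T → . T T y], [T → .], [T → T . T y], [T → T T . y] }  — shift, 2 reduces
  I6: { [P → T a .] }  — reduce
  I7: { [T → T T y .] }  — reduce
  I8: { [B → .], [T → . B c T], [T → . T T y], [T → .], [T → B c . T] }  — 2 reduces
  I9: { [B → .], [T → . B c T], [T → . T T y], [T → .], [T → B c T .], [T → T . T y] }  — 3 reduces
  I10: { [P → + y .] }  — reduce

I0 contains complete items [B → .], [T → .] — reduce-reduce conflict.
I4 contains complete items [B → .], [T → .] — reduce-reduce conflict.
I5 contains complete items [B → .], [T → .] — reduce-reduce conflict.
I8 contains complete items [B → .], [T → .] — reduce-reduce conflict.
I9 contains complete items [B → .], [T → .], [T → B c T .] — reduce-reduce conflict.

Answer: Yes — I0: [B → .] vs [T → .]; I4: [B → .] vs [T → .]; I5: [B → .] vs [T → .]; I8: [B → .] vs [T → .]; I9: [B → .] vs [T → .]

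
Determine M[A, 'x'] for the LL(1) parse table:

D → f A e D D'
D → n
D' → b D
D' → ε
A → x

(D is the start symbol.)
To find M[A, 'x'], we find productions for A where 'x' is in the predict set (PREDICT(N → α) = (FIRST(α) \ {ε}) ∪ (FOLLOW(N) if α ⇒* ε)).

A → x: PREDICT = { 'x' }
  'x' is in predict set, so this production goes in M[A, 'x']

M[A, 'x'] = A → x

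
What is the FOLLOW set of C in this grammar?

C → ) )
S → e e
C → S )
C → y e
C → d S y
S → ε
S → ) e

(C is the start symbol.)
{ $ }

To compute FOLLOW(C), find every occurrence of C on a right-hand side N → α C β: add FIRST(β) \ {ε}, and if β is empty or nullable also add FOLLOW(N). Iterate to a fixed point.

C is the start symbol, so $ ∈ FOLLOW(C).
C does not occur on any right-hand side.

Taking the union: FOLLOW(C) = { $ }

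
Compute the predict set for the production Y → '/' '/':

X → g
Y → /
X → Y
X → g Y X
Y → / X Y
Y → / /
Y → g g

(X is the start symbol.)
{ '/' }

PREDICT(Y → '/' '/') = (FIRST(RHS) \ {ε}) ∪ (FOLLOW(Y) if ε ∈ FIRST(RHS), i.e. RHS ⇒* ε)
FIRST('/' '/') = { '/' }
ε ∉ FIRST('/' '/'), so FOLLOW(Y) is not added.
PREDICT(Y → '/' '/') = { '/' }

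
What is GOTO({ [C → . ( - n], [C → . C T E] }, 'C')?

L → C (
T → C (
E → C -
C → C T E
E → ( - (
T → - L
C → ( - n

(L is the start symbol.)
GOTO(I, 'C') = CLOSURE({ [A → αX.β] : [A → α.Xβ] ∈ I, X = 'C' })

Items with dot before 'C', with the dot advanced:
  [C → . C T E] → [C → C . T E]
Closure of the advanced items:
  [C → C . T E] has the dot before T: add [T → . C (], [T → . - L]
  [T → . C (] has the dot before C: add [C → . C T E], [C → . ( - n]

GOTO = { [C → . ( - n], [C → . C T E], [C → C . T E], [T → . - L], [T → . C (] }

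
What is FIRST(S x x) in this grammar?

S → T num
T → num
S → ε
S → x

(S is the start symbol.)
{ 'num', 'x' }

FIRST sets of the non-terminals involved (from the grammar, by fixed-point iteration):
  FIRST(S) = { 'num', 'x', ε }

To compute FIRST(S x x), process the symbols left to right:
Symbol S is a non-terminal. Add FIRST(S) \ {ε} = { 'num', 'x' }
S is nullable (ε ∈ FIRST(S)), continue to the next symbol.
Symbol x is a terminal. Add 'x' and stop.
FIRST(S x x) = { 'num', 'x' }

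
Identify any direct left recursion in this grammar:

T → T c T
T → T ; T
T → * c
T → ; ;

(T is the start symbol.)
T → T c T: LEFT RECURSIVE (starts with T)
T → T ; T: LEFT RECURSIVE (starts with T)
T → * c: starts with '*'
T → ; ;: starts with ';'

The grammar has direct left recursion on: T.

Answer: Yes, T is left-recursive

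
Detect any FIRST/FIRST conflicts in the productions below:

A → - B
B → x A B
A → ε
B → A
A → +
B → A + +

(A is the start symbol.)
Yes. B → A / B → A '+' '+' on { '+', '-' }

A FIRST/FIRST conflict occurs when two productions N → α and N → β for the same non-terminal have FIRST(α) ∩ FIRST(β) ≠ ∅ (with ε ∈ FIRST of a nullable right-hand side, so two nullable alternatives also conflict).

FIRST sets of the non-terminals at (or reachable through a nullable prefix from) the front of some alternative:
  FIRST(A) = { '+', '-', ε }

Productions for A:
  A → - B: FIRST = { '-' }
  A → ε: FIRST = { ε }
  A → +: FIRST = { '+' }
Productions for B:
  B → x A B: FIRST = { 'x' }
  B → A: FIRST = { '+', '-', ε }
  B → A + +: FIRST = { '+', '-' }

Conflict for B: B → A and B → A + +
  Overlap: { '+', '-' }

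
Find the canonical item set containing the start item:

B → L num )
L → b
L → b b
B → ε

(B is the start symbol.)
{ [B → . L num )], [B → .], [B' → . B], [L → . b b], [L → . b] }

First, augment the grammar with B' → B
I₀ = CLOSURE({ [B' → . B] }):
  [B' → . B] has the dot before B: add [B → . L num )], [B → .]
  [B → . L num )] has the dot before L: add [L → . b], [L → . b b]
No further items can be added.

I₀ = { [B → . L num )], [B → .], [B' → . B], [L → . b b], [L → . b] }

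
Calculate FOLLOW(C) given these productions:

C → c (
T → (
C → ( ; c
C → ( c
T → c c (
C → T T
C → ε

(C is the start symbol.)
{ $ }

To compute FOLLOW(C), find every occurrence of C on a right-hand side N → α C β: add FIRST(β) \ {ε}, and if β is empty or nullable also add FOLLOW(N). Iterate to a fixed point.

C is the start symbol, so $ ∈ FOLLOW(C).
C does not occur on any right-hand side.

Taking the union: FOLLOW(C) = { $ }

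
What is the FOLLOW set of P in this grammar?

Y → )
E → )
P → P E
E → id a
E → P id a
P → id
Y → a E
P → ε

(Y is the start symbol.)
{ ')', 'id' }

In P → P E: P is followed by E, add FIRST(E) \ {ε} = { ')', 'id' }
In E → P id a: P is followed by id a, add FIRST(id a) \ {ε} = { 'id' }

Taking the union: FOLLOW(P) = { ')', 'id' }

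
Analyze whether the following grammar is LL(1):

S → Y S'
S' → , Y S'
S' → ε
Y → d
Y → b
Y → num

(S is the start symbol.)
A grammar is LL(1) if for each non-terminal N with multiple productions, the predict sets of those productions are pairwise disjoint, where PREDICT(N → α) = (FIRST(α) \ {ε}) ∪ (FOLLOW(N) if α ⇒* ε).

Relevant sets:
  FOLLOW(S') = { $ }

For S':
  PREDICT(S' → ',' Y S') = { ',' }
  PREDICT(S' → ε) = { $ }
For Y:
  PREDICT(Y → d) = { 'd' }
  PREDICT(Y → b) = { 'b' }
  PREDICT(Y → num) = { 'num' }
S has a single production, so nothing to check there.

All predict sets are disjoint. The grammar IS LL(1).

Answer: Yes, the grammar is LL(1).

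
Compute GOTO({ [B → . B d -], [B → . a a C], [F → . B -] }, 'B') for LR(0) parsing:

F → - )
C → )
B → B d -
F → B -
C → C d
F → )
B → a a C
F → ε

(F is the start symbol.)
{ [B → B . d -], [F → B . -] }

GOTO(I, 'B') = CLOSURE({ [A → αX.β] : [A → α.Xβ] ∈ I, X = 'B' })

Items with dot before 'B', with the dot advanced:
  [B → . B d -] → [B → B . d -]
  [F → . B -] → [F → B . -]
Closure adds nothing (no advanced item has the dot before a non-terminal).

GOTO = { [B → B . d -], [F → B . -] }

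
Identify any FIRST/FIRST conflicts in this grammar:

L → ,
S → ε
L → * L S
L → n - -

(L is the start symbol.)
No FIRST/FIRST conflicts.

Productions for L:
  L → ,: FIRST = { ',' }
  L → * L S: FIRST = { '*' }
  L → n - -: FIRST = { 'n' }
S has only one production, so no FIRST/FIRST conflict is possible there.

All alternatives of each non-terminal have pairwise disjoint FIRST sets.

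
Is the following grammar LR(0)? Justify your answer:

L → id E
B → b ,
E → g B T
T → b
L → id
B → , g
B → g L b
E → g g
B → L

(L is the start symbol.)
No. Shift-reduce conflict between [L → id .] and [E → . g B T]

A grammar is LR(0) if no state in the canonical LR(0) collection has:
  - both a shift item (dot before a terminal) and a complete item (shift-reduce conflict), or
  - two or more complete items (reduce-reduce conflict; the accept item [L' → L .] counts as a complete item here).

Augment with L' → L and build the canonical LR(0) collection (I0 = CLOSURE({[L' → . L]}), then GOTO on every symbol after a dot until no new states appear). It has 16 states:
  I0: { [L → . id E], [L → . id], [L' → . L] }  — shift
  I1: { [L' → L .] }  — accept
  I2: { [E → . g B T], [E → . g g], [L → id . E], [L → id .] }  — shift, reduce
  I3: { [L → id E .] }  — reduce
  I4: { [B → . , g], [B → . L], [B → . b ,], [B → . g L b], [E → g . B T], [E → g . g], [L → . id E], [L → . id] }  — shift
  I5: { [B → , . g] }  — shift
  I6: { [E → g B . T], [T → . b] }  — shift
  I7: { [B → L .] }  — reduce
  I8: { [B → b . ,] }  — shift
  I9: { [B → g . L b], [E → g g .], [L → . id E], [L → . id] }  — shift, reduce
  I10: { [B → g L . b] }  — shift
  I11: { [B → g L b .] }  — reduce
  I12: { [B → b , .] }  — reduce
  I13: { [E → g B T .] }  — reduce
  I14: { [T → b .] }  — reduce
  I15: { [B → , g .] }  — reduce

Conflict in state I2:
  Shift-reduce conflict between [L → id .] and [E → . g B T]
So the grammar is NOT LR(0).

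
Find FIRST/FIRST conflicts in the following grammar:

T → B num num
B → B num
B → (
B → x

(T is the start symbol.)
Yes. B → B num / B → '(' on { '(' }; B → B num / B → x on { 'x' }

FIRST sets of the non-terminals at (or reachable through a nullable prefix from) the front of some alternative:
  FIRST(B) = { '(', 'x' }

Productions for B:
  B → B num: FIRST = { '(', 'x' }
  B → (: FIRST = { '(' }
  B → x: FIRST = { 'x' }
T has only one production, so no FIRST/FIRST conflict is possible there.

Conflict for B: B → B num and B → (
  Overlap: { '(' }
Conflict for B: B → B num and B → x
  Overlap: { 'x' }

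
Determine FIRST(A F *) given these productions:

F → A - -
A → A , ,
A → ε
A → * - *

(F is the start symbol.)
{ '*', ',', '-' }

FIRST sets of the non-terminals involved (from the grammar, by fixed-point iteration):
  FIRST(A) = { '*', ',', ε }
  FIRST(F) = { '*', ',', '-' }

To compute FIRST(A F *), process the symbols left to right:
Symbol A is a non-terminal. Add FIRST(A) \ {ε} = { '*', ',' }
A is nullable (ε ∈ FIRST(A)), continue to the next symbol.
Symbol F is a non-terminal. Add FIRST(F) \ {ε} = { '*', ',', '-' }
F is not nullable (ε ∉ FIRST(F)), so stop here.
FIRST(A F *) = { '*', ',', '-' }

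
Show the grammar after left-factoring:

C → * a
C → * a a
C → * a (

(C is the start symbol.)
Left-factoring transforms A → αβ₁ | αβ₂ into A → αA' and A' → β₁ | β₂
(α is the longest common prefix among the alternatives). Repeat until
no nonterminal has two alternatives with a common prefix.

Round 1: C has alternatives sharing prefix '* a'. Introduce C': C → * a C'
  Add: C' → ε
  Add: C' → a
  Add: C' → (

No remaining common prefixes — done.

Resulting grammar:
C → * a C'
C' → ε
C' → a
C' → (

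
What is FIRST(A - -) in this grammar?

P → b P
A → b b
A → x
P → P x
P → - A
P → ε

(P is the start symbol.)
{ 'b', 'x' }

FIRST sets of the non-terminals involved (from the grammar, by fixed-point iteration):
  FIRST(A) = { 'b', 'x' }

To compute FIRST(A - -), process the symbols left to right:
Symbol A is a non-terminal. Add FIRST(A) \ {ε} = { 'b', 'x' }
A is not nullable (ε ∉ FIRST(A)), so stop here.
FIRST(A - -) = { 'b', 'x' }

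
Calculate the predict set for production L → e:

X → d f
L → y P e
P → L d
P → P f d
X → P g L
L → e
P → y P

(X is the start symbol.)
{ 'e' }

PREDICT(L → e) = (FIRST(RHS) \ {ε}) ∪ (FOLLOW(L) if ε ∈ FIRST(RHS), i.e. RHS ⇒* ε)
FIRST(e) = { 'e' }
ε ∉ FIRST(e), so FOLLOW(L) is not added.
PREDICT(L → e) = { 'e' }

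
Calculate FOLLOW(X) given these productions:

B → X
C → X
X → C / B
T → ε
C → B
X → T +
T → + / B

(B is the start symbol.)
{ $, '+', '/' }

To compute FOLLOW(X), find every occurrence of X on a right-hand side N → α X β: add FIRST(β) \ {ε}, and if β is empty or nullable also add FOLLOW(N). Iterate to a fixed point.

In B → X: X is at the end, add FOLLOW(B)
In C → X: X is at the end, add FOLLOW(C)

The FOLLOW sets referred to above (computed the same way, to a fixed point):
  FOLLOW(B) = { $, '+', '/' }
  FOLLOW(C) = { '/' }

Taking the union: FOLLOW(X) = { $, '+', '/' }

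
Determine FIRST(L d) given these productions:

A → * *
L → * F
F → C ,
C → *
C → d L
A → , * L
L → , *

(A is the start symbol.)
FIRST sets of the non-terminals involved (from the grammar, by fixed-point iteration):
  FIRST(L) = { '*', ',' }

To compute FIRST(L d), process the symbols left to right:
Symbol L is a non-terminal. Add FIRST(L) \ {ε} = { '*', ',' }
L is not nullable (ε ∉ FIRST(L)), so stop here.
FIRST(L d) = { '*', ',' }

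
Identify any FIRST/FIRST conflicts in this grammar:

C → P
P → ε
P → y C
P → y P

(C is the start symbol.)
A FIRST/FIRST conflict occurs when two productions N → α and N → β for the same non-terminal have FIRST(α) ∩ FIRST(β) ≠ ∅ (with ε ∈ FIRST of a nullable right-hand side, so two nullable alternatives also conflict).

Productions for P:
  P → ε: FIRST = { ε }
  P → y C: FIRST = { 'y' }
  P → y P: FIRST = { 'y' }
C has only one production, so no FIRST/FIRST conflict is possible there.

Conflict for P: P → y C and P → y P
  Overlap: { 'y' }

Answer: Yes. P → y C / P → y P on { 'y' }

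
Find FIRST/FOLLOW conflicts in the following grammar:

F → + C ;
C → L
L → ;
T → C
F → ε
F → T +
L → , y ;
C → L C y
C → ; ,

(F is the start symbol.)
A FIRST/FOLLOW conflict occurs when a non-terminal N has a nullable alternative N → β (β ⇒* ε) and another alternative N → α with FIRST(α) ∩ FOLLOW(N) ≠ ∅: on such a lookahead the parser cannot decide between expanding α and letting N vanish via β.

Nullable non-terminals: F.
FIRST sets used below: FIRST(T) = { ',', ';' }

F: nullable alternative(s) F → ε; FOLLOW(F) = { $ }
  F → + C ;: FIRST \ {ε} = { '+' } — disjoint from FOLLOW(F)
  F → ε: FIRST \ {ε} = { } — this is the only nullable alternative, skip
  F → T +: FIRST \ {ε} = { ',', ';' } — disjoint from FOLLOW(F)

C, L, T have no nullable alternative, so no FIRST/FOLLOW check is needed there.

No FIRST/FOLLOW conflicts found.

Answer: No FIRST/FOLLOW conflicts.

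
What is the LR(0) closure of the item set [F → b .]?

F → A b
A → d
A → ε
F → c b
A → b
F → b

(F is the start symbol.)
{ [F → b .] }

To compute CLOSURE, for each item [A → α.Bβ] where B is a non-terminal, add [B → .γ] for all productions B → γ; repeat for the newly added items until nothing changes.

Start with: [F → b .]
The dot is at the end, so nothing is added.

CLOSURE = { [F → b .] }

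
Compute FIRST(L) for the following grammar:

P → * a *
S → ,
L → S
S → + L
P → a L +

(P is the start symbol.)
FIRST sets of the other non-terminals involved (by the same procedure, iterated to a fixed point):
  FIRST(S) = { '+', ',' }

From L → S:
  - S is a non-terminal: add FIRST(S) \ {ε} = { '+', ',' }
    S is not nullable, so stop

Collecting: FIRST(L) = { '+', ',' }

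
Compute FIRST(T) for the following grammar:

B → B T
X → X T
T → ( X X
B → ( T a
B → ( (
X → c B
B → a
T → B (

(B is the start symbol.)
{ '(', 'a' }

To compute FIRST(T), examine every production with T on the left-hand side, reading each right-hand side left to right until a non-nullable symbol is reached.

FIRST sets of the other non-terminals involved (by the same procedure, iterated to a fixed point):
  FIRST(B) = { '(', 'a' }

From T → ( X X:
  - '(' is a terminal: add '(' and stop
From T → B (:
  - B is a non-terminal: add FIRST(B) \ {ε} = { '(', 'a' }
    B is not nullable, so stop

Collecting: FIRST(T) = { '(', 'a' }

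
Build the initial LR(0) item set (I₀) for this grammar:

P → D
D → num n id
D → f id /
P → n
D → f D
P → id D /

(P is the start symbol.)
First, augment the grammar with P' → P
I₀ = CLOSURE({ [P' → . P] }):
  [P' → . P] has the dot before P: add [P → . D], [P → . n], [P → . id D /]
  [P → . D] has the dot before D: add [D → . num n id], [D → . f id /], [D → . f D]
No further items can be added.

I₀ = { [D → . f D], [D → . f id /], [D → . num n id], [P → . D], [P → . id D /], [P → . n], [P' → . P] }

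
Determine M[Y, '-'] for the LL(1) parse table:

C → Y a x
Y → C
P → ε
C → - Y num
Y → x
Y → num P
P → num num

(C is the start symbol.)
To find M[Y, '-'], we find productions for Y where '-' is in the predict set (PREDICT(N → α) = (FIRST(α) \ {ε}) ∪ (FOLLOW(N) if α ⇒* ε)).

Relevant sets:
  FIRST(C) = { '-', 'num', 'x' }

Y → C: PREDICT = { '-', 'num', 'x' }
  '-' is in predict set, so this production goes in M[Y, '-']
Y → x: PREDICT = { 'x' }
Y → num P: PREDICT = { 'num' }

M[Y, '-'] = Y → C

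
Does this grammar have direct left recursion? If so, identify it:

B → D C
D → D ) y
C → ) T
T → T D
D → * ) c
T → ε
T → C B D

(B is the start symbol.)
Yes, D, T are left-recursive

B → D C: starts with D
D → D ) y: LEFT RECURSIVE (starts with D)
C → ) T: starts with ')'
T → T D: LEFT RECURSIVE (starts with T)
D → * ) c: starts with '*'
T → ε: starts with ε
T → C B D: starts with C

The grammar has direct left recursion on: D, T.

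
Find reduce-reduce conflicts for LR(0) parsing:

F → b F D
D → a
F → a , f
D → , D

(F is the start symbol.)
No reduce-reduce conflicts

A reduce-reduce conflict occurs when an LR(0) state has two complete items [A → α .] and [B → β .] — both call for a reduction, and with no lookahead the parser cannot choose between them.

Augment with F' → F and build the canonical LR(0) collection (I0 = CLOSURE({[F' → . F]}), then GOTO on every symbol after a dot until no new states appear). It has 11 states:
  I0: { [F → . a , f], [F → . b F D], [F' → . F] }  — shift
  I1: { [F' → F .] }  — accept
  I2: { [F → a . , f] }  — shift
  I3: { [F → . a , f], [F → . b F D], [F → b . F D] }  — shift
  I4: { [D → . , D], [D → . a], [F → b F . D] }  — shift
  I5: { [D → , . D], [D → . , D], [D → . a] }  — shift
  I6: { [F → b F D .] }  — reduce
  I7: { [D → a .] }  — reduce
  I8: { [D → , D .] }  — reduce
  I9: { [F → a , . f] }  — shift
  I10: { [F → a , f .] }  — reduce

No state contains more than one complete item.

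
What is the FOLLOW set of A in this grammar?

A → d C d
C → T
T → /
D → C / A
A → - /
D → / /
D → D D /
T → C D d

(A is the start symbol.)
{ $, '/', 'd' }

A is the start symbol, so $ ∈ FOLLOW(A).
In D → C / A: A is at the end, add FOLLOW(D)

The FOLLOW sets referred to above (computed the same way, to a fixed point):
  FOLLOW(D) = { '/', 'd' }

Taking the union: FOLLOW(A) = { $, '/', 'd' }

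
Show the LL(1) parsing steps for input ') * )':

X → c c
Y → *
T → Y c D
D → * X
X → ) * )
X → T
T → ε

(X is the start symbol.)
LL(1) parsing maintains a stack (initially the start symbol over $) and the input. At each step: if the stack top is a terminal, match it against the current input token; if it is a non-terminal N, replace it with the RHS of M[N, lookahead] (the unique production whose predict set contains the lookahead).

Stack is shown with the top on the left.

Stack    Input    Action
------------------------
X $      ) * ) $  output X → ) * )
) * ) $  ) * ) $  match ')'
* ) $    * ) $    match '*'
) $      ) $      match ')'
$        $        accept

The string is accepted.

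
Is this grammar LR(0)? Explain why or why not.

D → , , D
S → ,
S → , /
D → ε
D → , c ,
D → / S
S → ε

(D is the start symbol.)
No. Shift-reduce conflict between [D → .] and [D → . , , D]

A grammar is LR(0) if no state in the canonical LR(0) collection has:
  - both a shift item (dot before a terminal) and a complete item (shift-reduce conflict), or
  - two or more complete items (reduce-reduce conflict; the accept item [D' → D .] counts as a complete item here).

Augment with D' → D and build the canonical LR(0) collection (I0 = CLOSURE({[D' → . D]}), then GOTO on every symbol after a dot until no new states appear). It has 11 states:
  I0: { [D → . , , D], [D → . , c ,], [D → . / S], [D → .], [D' → . D] }  — shift, reduce
  I1: { [D → , . , D], [D → , . c ,] }  — shift
  I2: { [D → / . S], [S → . , /], [S → . ,], [S → .] }  — shift, reduce
  I3: { [D' → D .] }  — accept
  I4: { [S → , . /], [S → , .] }  — shift, reduce
  I5: { [D → / S .] }  — reduce
  I6: { [S → , / .] }  — reduce
  I7: { [D → , , . D], [D → . , , D], [D → . , c ,], [D → . / S], [D → .] }  — shift, reduce
  I8: { [D → , c . ,] }  — shift
  I9: { [D → , c , .] }  — reduce
  I10: { [D → , , D .] }  — reduce

Conflict in state I0:
  Shift-reduce conflict between [D → .] and [D → . , , D]
So the grammar is NOT LR(0).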